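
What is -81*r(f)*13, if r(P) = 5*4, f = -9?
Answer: -21060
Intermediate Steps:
r(P) = 20
-81*r(f)*13 = -81*20*13 = -1620*13 = -21060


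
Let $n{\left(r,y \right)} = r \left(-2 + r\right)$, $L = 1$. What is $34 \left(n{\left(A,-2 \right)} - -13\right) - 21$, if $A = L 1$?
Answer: $387$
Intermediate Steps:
$A = 1$ ($A = 1 \cdot 1 = 1$)
$34 \left(n{\left(A,-2 \right)} - -13\right) - 21 = 34 \left(1 \left(-2 + 1\right) - -13\right) - 21 = 34 \left(1 \left(-1\right) + 13\right) - 21 = 34 \left(-1 + 13\right) - 21 = 34 \cdot 12 - 21 = 408 - 21 = 387$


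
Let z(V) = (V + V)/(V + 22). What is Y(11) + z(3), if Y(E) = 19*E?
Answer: 5231/25 ≈ 209.24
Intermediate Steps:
z(V) = 2*V/(22 + V) (z(V) = (2*V)/(22 + V) = 2*V/(22 + V))
Y(11) + z(3) = 19*11 + 2*3/(22 + 3) = 209 + 2*3/25 = 209 + 2*3*(1/25) = 209 + 6/25 = 5231/25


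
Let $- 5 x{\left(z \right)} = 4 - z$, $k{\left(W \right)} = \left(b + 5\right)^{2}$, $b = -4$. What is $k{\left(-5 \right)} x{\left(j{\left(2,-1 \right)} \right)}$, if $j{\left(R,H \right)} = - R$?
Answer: $- \frac{6}{5} \approx -1.2$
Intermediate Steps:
$k{\left(W \right)} = 1$ ($k{\left(W \right)} = \left(-4 + 5\right)^{2} = 1^{2} = 1$)
$x{\left(z \right)} = - \frac{4}{5} + \frac{z}{5}$ ($x{\left(z \right)} = - \frac{4 - z}{5} = - \frac{4}{5} + \frac{z}{5}$)
$k{\left(-5 \right)} x{\left(j{\left(2,-1 \right)} \right)} = 1 \left(- \frac{4}{5} + \frac{\left(-1\right) 2}{5}\right) = 1 \left(- \frac{4}{5} + \frac{1}{5} \left(-2\right)\right) = 1 \left(- \frac{4}{5} - \frac{2}{5}\right) = 1 \left(- \frac{6}{5}\right) = - \frac{6}{5}$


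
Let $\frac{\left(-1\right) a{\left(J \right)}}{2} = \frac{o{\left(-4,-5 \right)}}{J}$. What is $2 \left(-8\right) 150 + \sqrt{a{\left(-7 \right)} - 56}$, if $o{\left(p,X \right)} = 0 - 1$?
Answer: $-2400 + \frac{i \sqrt{2758}}{7} \approx -2400.0 + 7.5024 i$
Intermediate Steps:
$o{\left(p,X \right)} = -1$ ($o{\left(p,X \right)} = 0 - 1 = -1$)
$a{\left(J \right)} = \frac{2}{J}$ ($a{\left(J \right)} = - 2 \left(- \frac{1}{J}\right) = \frac{2}{J}$)
$2 \left(-8\right) 150 + \sqrt{a{\left(-7 \right)} - 56} = 2 \left(-8\right) 150 + \sqrt{\frac{2}{-7} - 56} = \left(-16\right) 150 + \sqrt{2 \left(- \frac{1}{7}\right) - 56} = -2400 + \sqrt{- \frac{2}{7} - 56} = -2400 + \sqrt{- \frac{394}{7}} = -2400 + \frac{i \sqrt{2758}}{7}$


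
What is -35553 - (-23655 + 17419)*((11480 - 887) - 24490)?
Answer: -86697245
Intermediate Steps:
-35553 - (-23655 + 17419)*((11480 - 887) - 24490) = -35553 - (-6236)*(10593 - 24490) = -35553 - (-6236)*(-13897) = -35553 - 1*86661692 = -35553 - 86661692 = -86697245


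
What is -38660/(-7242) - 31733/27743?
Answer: 421366997/100457403 ≈ 4.1945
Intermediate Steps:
-38660/(-7242) - 31733/27743 = -38660*(-1/7242) - 31733*1/27743 = 19330/3621 - 31733/27743 = 421366997/100457403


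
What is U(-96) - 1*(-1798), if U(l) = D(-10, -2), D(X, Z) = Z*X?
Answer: 1818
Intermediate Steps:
D(X, Z) = X*Z
U(l) = 20 (U(l) = -10*(-2) = 20)
U(-96) - 1*(-1798) = 20 - 1*(-1798) = 20 + 1798 = 1818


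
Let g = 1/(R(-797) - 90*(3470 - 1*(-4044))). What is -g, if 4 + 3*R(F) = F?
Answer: 1/676527 ≈ 1.4781e-6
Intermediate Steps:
R(F) = -4/3 + F/3
g = -1/676527 (g = 1/((-4/3 + (⅓)*(-797)) - 90*(3470 - 1*(-4044))) = 1/((-4/3 - 797/3) - 90*(3470 + 4044)) = 1/(-267 - 90*7514) = 1/(-267 - 676260) = 1/(-676527) = -1/676527 ≈ -1.4781e-6)
-g = -1*(-1/676527) = 1/676527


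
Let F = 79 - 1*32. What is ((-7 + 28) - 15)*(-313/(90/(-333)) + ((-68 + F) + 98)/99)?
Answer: 104299/15 ≈ 6953.3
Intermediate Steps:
F = 47 (F = 79 - 32 = 47)
((-7 + 28) - 15)*(-313/(90/(-333)) + ((-68 + F) + 98)/99) = ((-7 + 28) - 15)*(-313/(90/(-333)) + ((-68 + 47) + 98)/99) = (21 - 15)*(-313/(90*(-1/333)) + (-21 + 98)*(1/99)) = 6*(-313/(-10/37) + 77*(1/99)) = 6*(-313*(-37/10) + 7/9) = 6*(11581/10 + 7/9) = 6*(104299/90) = 104299/15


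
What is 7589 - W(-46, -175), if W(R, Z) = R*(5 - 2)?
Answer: 7727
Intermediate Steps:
W(R, Z) = 3*R (W(R, Z) = R*3 = 3*R)
7589 - W(-46, -175) = 7589 - 3*(-46) = 7589 - 1*(-138) = 7589 + 138 = 7727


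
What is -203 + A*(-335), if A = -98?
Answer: 32627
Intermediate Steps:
-203 + A*(-335) = -203 - 98*(-335) = -203 + 32830 = 32627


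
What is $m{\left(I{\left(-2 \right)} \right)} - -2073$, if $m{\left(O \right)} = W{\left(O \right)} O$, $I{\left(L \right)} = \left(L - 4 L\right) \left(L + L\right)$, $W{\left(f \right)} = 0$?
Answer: $2073$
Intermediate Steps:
$I{\left(L \right)} = - 6 L^{2}$ ($I{\left(L \right)} = - 3 L 2 L = - 6 L^{2}$)
$m{\left(O \right)} = 0$ ($m{\left(O \right)} = 0 O = 0$)
$m{\left(I{\left(-2 \right)} \right)} - -2073 = 0 - -2073 = 0 + 2073 = 2073$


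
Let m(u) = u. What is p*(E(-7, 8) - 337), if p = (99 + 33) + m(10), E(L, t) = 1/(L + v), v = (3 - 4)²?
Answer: -143633/3 ≈ -47878.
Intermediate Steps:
v = 1 (v = (-1)² = 1)
E(L, t) = 1/(1 + L) (E(L, t) = 1/(L + 1) = 1/(1 + L))
p = 142 (p = (99 + 33) + 10 = 132 + 10 = 142)
p*(E(-7, 8) - 337) = 142*(1/(1 - 7) - 337) = 142*(1/(-6) - 337) = 142*(-⅙ - 337) = 142*(-2023/6) = -143633/3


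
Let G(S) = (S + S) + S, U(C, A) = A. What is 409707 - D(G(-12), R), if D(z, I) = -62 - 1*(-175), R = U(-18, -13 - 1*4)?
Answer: 409594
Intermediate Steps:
G(S) = 3*S (G(S) = 2*S + S = 3*S)
R = -17 (R = -13 - 1*4 = -13 - 4 = -17)
D(z, I) = 113 (D(z, I) = -62 + 175 = 113)
409707 - D(G(-12), R) = 409707 - 1*113 = 409707 - 113 = 409594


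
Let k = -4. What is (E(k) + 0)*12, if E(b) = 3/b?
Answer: -9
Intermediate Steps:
(E(k) + 0)*12 = (3/(-4) + 0)*12 = (3*(-¼) + 0)*12 = (-¾ + 0)*12 = -¾*12 = -9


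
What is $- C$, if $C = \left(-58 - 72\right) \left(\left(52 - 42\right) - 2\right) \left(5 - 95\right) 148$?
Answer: $-13852800$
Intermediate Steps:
$C = 13852800$ ($C = - 130 \left(10 - 2\right) \left(-90\right) 148 = \left(-130\right) 8 \left(-90\right) 148 = \left(-1040\right) \left(-90\right) 148 = 93600 \cdot 148 = 13852800$)
$- C = \left(-1\right) 13852800 = -13852800$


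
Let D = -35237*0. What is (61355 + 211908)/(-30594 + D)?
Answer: -273263/30594 ≈ -8.9319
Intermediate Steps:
D = 0
(61355 + 211908)/(-30594 + D) = (61355 + 211908)/(-30594 + 0) = 273263/(-30594) = 273263*(-1/30594) = -273263/30594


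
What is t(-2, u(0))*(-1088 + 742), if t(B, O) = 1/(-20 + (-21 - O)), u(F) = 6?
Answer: 346/47 ≈ 7.3617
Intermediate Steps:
t(B, O) = 1/(-41 - O)
t(-2, u(0))*(-1088 + 742) = (-1/(41 + 6))*(-1088 + 742) = -1/47*(-346) = 346/47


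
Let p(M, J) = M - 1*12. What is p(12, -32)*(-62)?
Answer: 0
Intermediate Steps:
p(M, J) = -12 + M (p(M, J) = M - 12 = -12 + M)
p(12, -32)*(-62) = (-12 + 12)*(-62) = 0*(-62) = 0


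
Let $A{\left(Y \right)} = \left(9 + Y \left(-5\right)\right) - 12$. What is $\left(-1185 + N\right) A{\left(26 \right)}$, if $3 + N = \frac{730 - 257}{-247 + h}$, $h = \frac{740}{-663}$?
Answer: $\frac{26033524671}{164501} \approx 1.5826 \cdot 10^{5}$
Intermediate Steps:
$h = - \frac{740}{663}$ ($h = 740 \left(- \frac{1}{663}\right) = - \frac{740}{663} \approx -1.1161$)
$A{\left(Y \right)} = -3 - 5 Y$ ($A{\left(Y \right)} = \left(9 - 5 Y\right) - 12 = -3 - 5 Y$)
$N = - \frac{807102}{164501}$ ($N = -3 + \frac{730 - 257}{-247 - \frac{740}{663}} = -3 + \frac{473}{- \frac{164501}{663}} = -3 + 473 \left(- \frac{663}{164501}\right) = -3 - \frac{313599}{164501} = - \frac{807102}{164501} \approx -4.9064$)
$\left(-1185 + N\right) A{\left(26 \right)} = \left(-1185 - \frac{807102}{164501}\right) \left(-3 - 130\right) = - \frac{195740787 \left(-3 - 130\right)}{164501} = \left(- \frac{195740787}{164501}\right) \left(-133\right) = \frac{26033524671}{164501}$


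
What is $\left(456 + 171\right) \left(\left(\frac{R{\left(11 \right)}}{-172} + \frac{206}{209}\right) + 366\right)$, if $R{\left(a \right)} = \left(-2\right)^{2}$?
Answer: $\frac{9893673}{43} \approx 2.3009 \cdot 10^{5}$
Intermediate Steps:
$R{\left(a \right)} = 4$
$\left(456 + 171\right) \left(\left(\frac{R{\left(11 \right)}}{-172} + \frac{206}{209}\right) + 366\right) = \left(456 + 171\right) \left(\left(\frac{4}{-172} + \frac{206}{209}\right) + 366\right) = 627 \left(\left(4 \left(- \frac{1}{172}\right) + 206 \cdot \frac{1}{209}\right) + 366\right) = 627 \left(\left(- \frac{1}{43} + \frac{206}{209}\right) + 366\right) = 627 \left(\frac{8649}{8987} + 366\right) = 627 \cdot \frac{3297891}{8987} = \frac{9893673}{43}$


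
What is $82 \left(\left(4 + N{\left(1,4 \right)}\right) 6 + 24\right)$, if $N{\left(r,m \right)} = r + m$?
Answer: $6396$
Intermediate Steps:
$N{\left(r,m \right)} = m + r$
$82 \left(\left(4 + N{\left(1,4 \right)}\right) 6 + 24\right) = 82 \left(\left(4 + \left(4 + 1\right)\right) 6 + 24\right) = 82 \left(\left(4 + 5\right) 6 + 24\right) = 82 \left(9 \cdot 6 + 24\right) = 82 \left(54 + 24\right) = 82 \cdot 78 = 6396$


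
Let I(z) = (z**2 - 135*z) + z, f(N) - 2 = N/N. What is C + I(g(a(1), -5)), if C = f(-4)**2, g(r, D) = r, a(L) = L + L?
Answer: -255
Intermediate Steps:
a(L) = 2*L
f(N) = 3 (f(N) = 2 + N/N = 2 + 1 = 3)
C = 9 (C = 3**2 = 9)
I(z) = z**2 - 134*z
C + I(g(a(1), -5)) = 9 + (2*1)*(-134 + 2*1) = 9 + 2*(-134 + 2) = 9 + 2*(-132) = 9 - 264 = -255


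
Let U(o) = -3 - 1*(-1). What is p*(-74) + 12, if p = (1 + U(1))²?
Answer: -62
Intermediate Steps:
U(o) = -2 (U(o) = -3 + 1 = -2)
p = 1 (p = (1 - 2)² = (-1)² = 1)
p*(-74) + 12 = 1*(-74) + 12 = -74 + 12 = -62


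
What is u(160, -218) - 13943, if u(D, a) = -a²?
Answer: -61467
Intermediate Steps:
u(160, -218) - 13943 = -1*(-218)² - 13943 = -1*47524 - 13943 = -47524 - 13943 = -61467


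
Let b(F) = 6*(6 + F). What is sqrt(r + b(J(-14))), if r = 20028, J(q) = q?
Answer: 6*sqrt(555) ≈ 141.35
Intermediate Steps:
b(F) = 36 + 6*F
sqrt(r + b(J(-14))) = sqrt(20028 + (36 + 6*(-14))) = sqrt(20028 + (36 - 84)) = sqrt(20028 - 48) = sqrt(19980) = 6*sqrt(555)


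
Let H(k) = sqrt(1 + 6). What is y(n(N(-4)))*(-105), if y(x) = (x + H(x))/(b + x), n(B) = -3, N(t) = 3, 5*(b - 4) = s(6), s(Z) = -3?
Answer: 1575/2 - 525*sqrt(7)/2 ≈ 92.990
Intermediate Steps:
b = 17/5 (b = 4 + (1/5)*(-3) = 4 - 3/5 = 17/5 ≈ 3.4000)
H(k) = sqrt(7)
y(x) = (x + sqrt(7))/(17/5 + x)
y(n(N(-4)))*(-105) = (5*(-3 + sqrt(7))/(17 + 5*(-3)))*(-105) = (5*(-3 + sqrt(7))/(17 - 15))*(-105) = (5*(-3 + sqrt(7))/2)*(-105) = (5*(1/2)*(-3 + sqrt(7)))*(-105) = (-15/2 + 5*sqrt(7)/2)*(-105) = 1575/2 - 525*sqrt(7)/2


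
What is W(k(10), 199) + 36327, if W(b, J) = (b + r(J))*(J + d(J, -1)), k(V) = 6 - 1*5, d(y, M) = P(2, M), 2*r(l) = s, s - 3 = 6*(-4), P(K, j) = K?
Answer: 68835/2 ≈ 34418.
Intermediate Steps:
s = -21 (s = 3 + 6*(-4) = 3 - 24 = -21)
r(l) = -21/2 (r(l) = (½)*(-21) = -21/2)
d(y, M) = 2
k(V) = 1 (k(V) = 6 - 5 = 1)
W(b, J) = (2 + J)*(-21/2 + b) (W(b, J) = (b - 21/2)*(J + 2) = (-21/2 + b)*(2 + J) = (2 + J)*(-21/2 + b))
W(k(10), 199) + 36327 = (-21 + 2*1 - 21/2*199 + 199*1) + 36327 = (-21 + 2 - 4179/2 + 199) + 36327 = -3819/2 + 36327 = 68835/2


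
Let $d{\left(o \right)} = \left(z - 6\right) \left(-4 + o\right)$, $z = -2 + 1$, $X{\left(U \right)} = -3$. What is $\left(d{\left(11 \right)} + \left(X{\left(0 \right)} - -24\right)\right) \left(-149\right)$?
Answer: $4172$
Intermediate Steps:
$z = -1$
$d{\left(o \right)} = 28 - 7 o$ ($d{\left(o \right)} = \left(-1 - 6\right) \left(-4 + o\right) = - 7 \left(-4 + o\right) = 28 - 7 o$)
$\left(d{\left(11 \right)} + \left(X{\left(0 \right)} - -24\right)\right) \left(-149\right) = \left(\left(28 - 77\right) - -21\right) \left(-149\right) = \left(\left(28 - 77\right) + \left(-3 + 24\right)\right) \left(-149\right) = \left(-49 + 21\right) \left(-149\right) = \left(-28\right) \left(-149\right) = 4172$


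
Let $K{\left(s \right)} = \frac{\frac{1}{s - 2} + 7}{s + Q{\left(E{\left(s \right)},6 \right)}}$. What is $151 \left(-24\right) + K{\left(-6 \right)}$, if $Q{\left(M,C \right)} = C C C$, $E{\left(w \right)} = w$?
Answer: $- \frac{1217653}{336} \approx -3624.0$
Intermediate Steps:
$Q{\left(M,C \right)} = C^{3}$ ($Q{\left(M,C \right)} = C^{2} C = C^{3}$)
$K{\left(s \right)} = \frac{7 + \frac{1}{-2 + s}}{216 + s}$ ($K{\left(s \right)} = \frac{\frac{1}{s - 2} + 7}{s + 6^{3}} = \frac{\frac{1}{-2 + s} + 7}{s + 216} = \frac{7 + \frac{1}{-2 + s}}{216 + s}$)
$151 \left(-24\right) + K{\left(-6 \right)} = 151 \left(-24\right) + \frac{-13 + 7 \left(-6\right)}{-432 + \left(-6\right)^{2} + 214 \left(-6\right)} = -3624 + \frac{-13 - 42}{-432 + 36 - 1284} = -3624 + \frac{1}{-1680} \left(-55\right) = -3624 - - \frac{11}{336} = -3624 + \frac{11}{336} = - \frac{1217653}{336}$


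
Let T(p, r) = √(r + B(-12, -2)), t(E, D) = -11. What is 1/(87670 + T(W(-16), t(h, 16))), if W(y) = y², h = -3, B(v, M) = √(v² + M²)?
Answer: 1/(87670 + √(-11 + 2*√37)) ≈ 1.1406e-5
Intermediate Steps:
B(v, M) = √(M² + v²)
T(p, r) = √(r + 2*√37) (T(p, r) = √(r + √((-2)² + (-12)²)) = √(r + √(4 + 144)) = √(r + √148) = √(r + 2*√37))
1/(87670 + T(W(-16), t(h, 16))) = 1/(87670 + √(-11 + 2*√37))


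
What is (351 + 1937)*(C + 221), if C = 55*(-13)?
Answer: -1130272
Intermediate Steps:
C = -715
(351 + 1937)*(C + 221) = (351 + 1937)*(-715 + 221) = 2288*(-494) = -1130272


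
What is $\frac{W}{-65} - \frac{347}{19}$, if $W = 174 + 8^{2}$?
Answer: $- \frac{27077}{1235} \approx -21.925$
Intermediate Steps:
$W = 238$ ($W = 174 + 64 = 238$)
$\frac{W}{-65} - \frac{347}{19} = \frac{238}{-65} - \frac{347}{19} = 238 \left(- \frac{1}{65}\right) - \frac{347}{19} = - \frac{238}{65} - \frac{347}{19} = - \frac{27077}{1235}$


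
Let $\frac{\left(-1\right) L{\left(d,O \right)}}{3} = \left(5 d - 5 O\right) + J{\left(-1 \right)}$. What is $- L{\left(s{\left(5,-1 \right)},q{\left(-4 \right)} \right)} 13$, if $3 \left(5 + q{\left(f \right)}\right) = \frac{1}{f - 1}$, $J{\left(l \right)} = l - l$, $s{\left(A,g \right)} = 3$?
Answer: $1573$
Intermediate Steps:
$J{\left(l \right)} = 0$
$q{\left(f \right)} = -5 + \frac{1}{3 \left(-1 + f\right)}$ ($q{\left(f \right)} = -5 + \frac{1}{3 \left(f - 1\right)} = -5 + \frac{1}{3 \left(-1 + f\right)}$)
$L{\left(d,O \right)} = - 15 d + 15 O$ ($L{\left(d,O \right)} = - 3 \left(\left(5 d - 5 O\right) + 0\right) = - 3 \left(\left(- 5 O + 5 d\right) + 0\right) = - 3 \left(- 5 O + 5 d\right) = - 15 d + 15 O$)
$- L{\left(s{\left(5,-1 \right)},q{\left(-4 \right)} \right)} 13 = - \left(\left(-15\right) 3 + 15 \frac{16 - -60}{3 \left(-1 - 4\right)}\right) 13 = - \left(-45 + 15 \frac{16 + 60}{3 \left(-5\right)}\right) 13 = - \left(-45 + 15 \cdot \frac{1}{3} \left(- \frac{1}{5}\right) 76\right) 13 = - \left(-45 + 15 \left(- \frac{76}{15}\right)\right) 13 = - \left(-45 - 76\right) 13 = - \left(-121\right) 13 = \left(-1\right) \left(-1573\right) = 1573$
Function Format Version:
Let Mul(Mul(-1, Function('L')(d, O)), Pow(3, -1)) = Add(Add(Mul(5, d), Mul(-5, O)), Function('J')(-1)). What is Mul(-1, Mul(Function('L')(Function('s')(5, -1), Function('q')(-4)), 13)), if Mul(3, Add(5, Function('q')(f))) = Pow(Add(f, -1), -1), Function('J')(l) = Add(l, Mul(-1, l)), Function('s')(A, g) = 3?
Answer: 1573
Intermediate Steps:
Function('J')(l) = 0
Function('q')(f) = Add(-5, Mul(Rational(1, 3), Pow(Add(-1, f), -1))) (Function('q')(f) = Add(-5, Mul(Rational(1, 3), Pow(Add(f, -1), -1))) = Add(-5, Mul(Rational(1, 3), Pow(Add(-1, f), -1))))
Function('L')(d, O) = Add(Mul(-15, d), Mul(15, O)) (Function('L')(d, O) = Mul(-3, Add(Add(Mul(5, d), Mul(-5, O)), 0)) = Mul(-3, Add(Add(Mul(-5, O), Mul(5, d)), 0)) = Mul(-3, Add(Mul(-5, O), Mul(5, d))) = Add(Mul(-15, d), Mul(15, O)))
Mul(-1, Mul(Function('L')(Function('s')(5, -1), Function('q')(-4)), 13)) = Mul(-1, Mul(Add(Mul(-15, 3), Mul(15, Mul(Rational(1, 3), Pow(Add(-1, -4), -1), Add(16, Mul(-15, -4))))), 13)) = Mul(-1, Mul(Add(-45, Mul(15, Mul(Rational(1, 3), Pow(-5, -1), Add(16, 60)))), 13)) = Mul(-1, Mul(Add(-45, Mul(15, Mul(Rational(1, 3), Rational(-1, 5), 76))), 13)) = Mul(-1, Mul(Add(-45, Mul(15, Rational(-76, 15))), 13)) = Mul(-1, Mul(Add(-45, -76), 13)) = Mul(-1, Mul(-121, 13)) = Mul(-1, -1573) = 1573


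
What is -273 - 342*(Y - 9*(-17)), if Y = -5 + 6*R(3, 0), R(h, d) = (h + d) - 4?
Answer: -48837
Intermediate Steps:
R(h, d) = -4 + d + h (R(h, d) = (d + h) - 4 = -4 + d + h)
Y = -11 (Y = -5 + 6*(-4 + 0 + 3) = -5 + 6*(-1) = -5 - 6 = -11)
-273 - 342*(Y - 9*(-17)) = -273 - 342*(-11 - 9*(-17)) = -273 - 342*(-11 + 153) = -273 - 342*142 = -273 - 48564 = -48837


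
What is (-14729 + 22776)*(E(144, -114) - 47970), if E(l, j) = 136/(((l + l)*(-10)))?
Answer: -138965389199/360 ≈ -3.8601e+8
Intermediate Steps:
E(l, j) = -34/(5*l) (E(l, j) = 136/(((2*l)*(-10))) = 136/((-20*l)) = 136*(-1/(20*l)) = -34/(5*l))
(-14729 + 22776)*(E(144, -114) - 47970) = (-14729 + 22776)*(-34/5/144 - 47970) = 8047*(-34/5*1/144 - 47970) = 8047*(-17/360 - 47970) = 8047*(-17269217/360) = -138965389199/360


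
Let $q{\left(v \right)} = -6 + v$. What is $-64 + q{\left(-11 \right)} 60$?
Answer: $-1084$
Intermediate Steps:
$-64 + q{\left(-11 \right)} 60 = -64 + \left(-6 - 11\right) 60 = -64 - 1020 = -1084$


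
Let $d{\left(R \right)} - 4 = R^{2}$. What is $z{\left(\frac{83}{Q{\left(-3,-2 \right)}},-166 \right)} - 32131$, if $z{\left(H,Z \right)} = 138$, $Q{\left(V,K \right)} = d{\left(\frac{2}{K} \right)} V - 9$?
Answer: $-31993$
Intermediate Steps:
$d{\left(R \right)} = 4 + R^{2}$
$Q{\left(V,K \right)} = -9 + V \left(4 + \frac{4}{K^{2}}\right)$ ($Q{\left(V,K \right)} = \left(4 + \left(\frac{2}{K}\right)^{2}\right) V - 9 = \left(4 + \frac{4}{K^{2}}\right) V - 9 = V \left(4 + \frac{4}{K^{2}}\right) - 9 = -9 + V \left(4 + \frac{4}{K^{2}}\right)$)
$z{\left(\frac{83}{Q{\left(-3,-2 \right)}},-166 \right)} - 32131 = 138 - 32131 = -31993$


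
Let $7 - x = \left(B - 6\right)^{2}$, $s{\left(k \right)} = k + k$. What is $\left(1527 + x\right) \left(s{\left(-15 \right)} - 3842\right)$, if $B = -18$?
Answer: $-3709376$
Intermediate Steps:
$s{\left(k \right)} = 2 k$
$x = -569$ ($x = 7 - \left(-18 - 6\right)^{2} = 7 - \left(-24\right)^{2} = 7 - 576 = -569$)
$\left(1527 + x\right) \left(s{\left(-15 \right)} - 3842\right) = \left(1527 - 569\right) \left(2 \left(-15\right) - 3842\right) = 958 \left(-30 - 3842\right) = 958 \left(-3872\right) = -3709376$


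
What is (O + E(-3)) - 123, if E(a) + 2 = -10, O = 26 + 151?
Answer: 42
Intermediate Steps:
O = 177
E(a) = -12 (E(a) = -2 - 10 = -12)
(O + E(-3)) - 123 = (177 - 12) - 123 = 165 - 123 = 42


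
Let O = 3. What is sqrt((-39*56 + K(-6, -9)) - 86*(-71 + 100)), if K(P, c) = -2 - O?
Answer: I*sqrt(4683) ≈ 68.432*I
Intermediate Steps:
K(P, c) = -5 (K(P, c) = -2 - 1*3 = -2 - 3 = -5)
sqrt((-39*56 + K(-6, -9)) - 86*(-71 + 100)) = sqrt((-39*56 - 5) - 86*(-71 + 100)) = sqrt((-2184 - 5) - 86*29) = sqrt(-2189 - 2494) = sqrt(-4683) = I*sqrt(4683)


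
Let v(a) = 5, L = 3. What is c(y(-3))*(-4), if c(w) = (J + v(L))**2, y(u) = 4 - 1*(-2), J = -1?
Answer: -64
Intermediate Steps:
y(u) = 6 (y(u) = 4 + 2 = 6)
c(w) = 16 (c(w) = (-1 + 5)**2 = 4**2 = 16)
c(y(-3))*(-4) = 16*(-4) = -64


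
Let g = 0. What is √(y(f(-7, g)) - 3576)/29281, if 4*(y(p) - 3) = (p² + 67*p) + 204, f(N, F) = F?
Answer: I*√3522/29281 ≈ 0.0020268*I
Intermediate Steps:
y(p) = 54 + p²/4 + 67*p/4 (y(p) = 3 + ((p² + 67*p) + 204)/4 = 3 + (204 + p² + 67*p)/4 = 3 + (51 + p²/4 + 67*p/4) = 54 + p²/4 + 67*p/4)
√(y(f(-7, g)) - 3576)/29281 = √((54 + (¼)*0² + (67/4)*0) - 3576)/29281 = √((54 + (¼)*0 + 0) - 3576)*(1/29281) = √((54 + 0 + 0) - 3576)*(1/29281) = √(54 - 3576)*(1/29281) = √(-3522)*(1/29281) = (I*√3522)*(1/29281) = I*√3522/29281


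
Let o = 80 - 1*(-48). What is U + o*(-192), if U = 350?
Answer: -24226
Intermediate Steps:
o = 128 (o = 80 + 48 = 128)
U + o*(-192) = 350 + 128*(-192) = 350 - 24576 = -24226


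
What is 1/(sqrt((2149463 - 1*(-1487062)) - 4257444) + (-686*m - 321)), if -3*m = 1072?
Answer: 2203287/539391544312 - 27*I*sqrt(68991)/539391544312 ≈ 4.0848e-6 - 1.3148e-8*I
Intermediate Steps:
m = -1072/3 (m = -1/3*1072 = -1072/3 ≈ -357.33)
1/(sqrt((2149463 - 1*(-1487062)) - 4257444) + (-686*m - 321)) = 1/(sqrt((2149463 - 1*(-1487062)) - 4257444) + (-686*(-1072/3) - 321)) = 1/(sqrt((2149463 + 1487062) - 4257444) + (735392/3 - 321)) = 1/(sqrt(3636525 - 4257444) + 734429/3) = 1/(sqrt(-620919) + 734429/3) = 1/(3*I*sqrt(68991) + 734429/3) = 1/(734429/3 + 3*I*sqrt(68991))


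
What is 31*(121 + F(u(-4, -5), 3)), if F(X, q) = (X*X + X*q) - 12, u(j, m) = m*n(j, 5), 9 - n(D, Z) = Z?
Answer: 13919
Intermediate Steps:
n(D, Z) = 9 - Z
u(j, m) = 4*m (u(j, m) = m*(9 - 1*5) = m*(9 - 5) = m*4 = 4*m)
F(X, q) = -12 + X² + X*q (F(X, q) = (X² + X*q) - 12 = -12 + X² + X*q)
31*(121 + F(u(-4, -5), 3)) = 31*(121 + (-12 + (4*(-5))² + (4*(-5))*3)) = 31*(121 + (-12 + (-20)² - 20*3)) = 31*(121 + (-12 + 400 - 60)) = 31*(121 + 328) = 31*449 = 13919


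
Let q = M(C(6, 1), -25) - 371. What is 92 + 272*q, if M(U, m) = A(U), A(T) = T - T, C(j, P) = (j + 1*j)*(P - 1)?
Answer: -100820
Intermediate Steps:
C(j, P) = 2*j*(-1 + P) (C(j, P) = (j + j)*(-1 + P) = (2*j)*(-1 + P) = 2*j*(-1 + P))
A(T) = 0
M(U, m) = 0
q = -371 (q = 0 - 371 = -371)
92 + 272*q = 92 + 272*(-371) = 92 - 100912 = -100820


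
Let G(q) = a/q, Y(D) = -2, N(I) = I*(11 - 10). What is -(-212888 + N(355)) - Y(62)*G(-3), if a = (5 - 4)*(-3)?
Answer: 212535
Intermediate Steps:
N(I) = I (N(I) = I*1 = I)
a = -3 (a = 1*(-3) = -3)
G(q) = -3/q
-(-212888 + N(355)) - Y(62)*G(-3) = -(-212888 + 355) - (-2)*(-3/(-3)) = -1*(-212533) - (-2)*(-3*(-⅓)) = 212533 - (-2) = 212533 - 1*(-2) = 212533 + 2 = 212535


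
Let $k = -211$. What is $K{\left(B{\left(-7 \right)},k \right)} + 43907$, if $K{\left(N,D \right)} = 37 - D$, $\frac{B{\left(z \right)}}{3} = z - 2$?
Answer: $44155$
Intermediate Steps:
$B{\left(z \right)} = -6 + 3 z$ ($B{\left(z \right)} = 3 \left(z - 2\right) = 3 \left(-2 + z\right) = -6 + 3 z$)
$K{\left(B{\left(-7 \right)},k \right)} + 43907 = \left(37 - -211\right) + 43907 = \left(37 + 211\right) + 43907 = 248 + 43907 = 44155$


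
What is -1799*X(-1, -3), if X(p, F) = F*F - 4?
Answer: -8995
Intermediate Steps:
X(p, F) = -4 + F**2 (X(p, F) = F**2 - 4 = -4 + F**2)
-1799*X(-1, -3) = -1799*(-4 + (-3)**2) = -1799*(-4 + 9) = -1799*5 = -8995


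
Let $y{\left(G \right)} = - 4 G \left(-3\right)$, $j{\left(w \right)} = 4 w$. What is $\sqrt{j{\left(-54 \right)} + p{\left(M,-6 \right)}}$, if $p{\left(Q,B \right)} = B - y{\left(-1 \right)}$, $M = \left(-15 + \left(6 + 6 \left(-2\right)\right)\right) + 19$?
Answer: $i \sqrt{210} \approx 14.491 i$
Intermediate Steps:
$M = -2$ ($M = \left(-15 + \left(6 - 12\right)\right) + 19 = \left(-15 - 6\right) + 19 = -21 + 19 = -2$)
$y{\left(G \right)} = 12 G$
$p{\left(Q,B \right)} = 12 + B$ ($p{\left(Q,B \right)} = B - 12 \left(-1\right) = B - -12 = B + 12 = 12 + B$)
$\sqrt{j{\left(-54 \right)} + p{\left(M,-6 \right)}} = \sqrt{4 \left(-54\right) + \left(12 - 6\right)} = \sqrt{-216 + 6} = \sqrt{-210} = i \sqrt{210}$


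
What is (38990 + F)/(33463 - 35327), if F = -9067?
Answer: -29923/1864 ≈ -16.053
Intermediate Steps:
(38990 + F)/(33463 - 35327) = (38990 - 9067)/(33463 - 35327) = 29923/(-1864) = 29923*(-1/1864) = -29923/1864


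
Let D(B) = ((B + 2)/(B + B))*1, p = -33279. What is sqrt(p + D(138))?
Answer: 2*I*sqrt(39609726)/69 ≈ 182.42*I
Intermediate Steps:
D(B) = (2 + B)/(2*B) (D(B) = ((2 + B)/((2*B)))*1 = ((2 + B)*(1/(2*B)))*1 = ((2 + B)/(2*B))*1 = (2 + B)/(2*B))
sqrt(p + D(138)) = sqrt(-33279 + (1/2)*(2 + 138)/138) = sqrt(-33279 + (1/2)*(1/138)*140) = sqrt(-33279 + 35/69) = sqrt(-2296216/69) = 2*I*sqrt(39609726)/69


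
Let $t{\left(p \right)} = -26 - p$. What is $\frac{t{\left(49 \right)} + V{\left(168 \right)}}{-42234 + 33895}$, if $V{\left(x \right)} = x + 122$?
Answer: $- \frac{215}{8339} \approx -0.025782$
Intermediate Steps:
$V{\left(x \right)} = 122 + x$
$\frac{t{\left(49 \right)} + V{\left(168 \right)}}{-42234 + 33895} = \frac{\left(-26 - 49\right) + \left(122 + 168\right)}{-42234 + 33895} = \frac{\left(-26 - 49\right) + 290}{-8339} = \left(-75 + 290\right) \left(- \frac{1}{8339}\right) = 215 \left(- \frac{1}{8339}\right) = - \frac{215}{8339}$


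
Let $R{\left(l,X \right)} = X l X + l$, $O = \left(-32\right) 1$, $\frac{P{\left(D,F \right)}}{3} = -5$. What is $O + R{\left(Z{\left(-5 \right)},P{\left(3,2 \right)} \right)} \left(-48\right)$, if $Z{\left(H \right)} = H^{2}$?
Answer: $-271232$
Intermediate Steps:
$P{\left(D,F \right)} = -15$ ($P{\left(D,F \right)} = 3 \left(-5\right) = -15$)
$O = -32$
$R{\left(l,X \right)} = l + l X^{2}$ ($R{\left(l,X \right)} = l X^{2} + l = l + l X^{2}$)
$O + R{\left(Z{\left(-5 \right)},P{\left(3,2 \right)} \right)} \left(-48\right) = -32 + \left(-5\right)^{2} \left(1 + \left(-15\right)^{2}\right) \left(-48\right) = -32 + 25 \left(1 + 225\right) \left(-48\right) = -32 + 25 \cdot 226 \left(-48\right) = -32 + 5650 \left(-48\right) = -32 - 271200 = -271232$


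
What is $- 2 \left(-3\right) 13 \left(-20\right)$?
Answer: $-1560$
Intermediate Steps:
$- 2 \left(-3\right) 13 \left(-20\right) = - 2 \left(\left(-39\right) \left(-20\right)\right) = \left(-2\right) 780 = -1560$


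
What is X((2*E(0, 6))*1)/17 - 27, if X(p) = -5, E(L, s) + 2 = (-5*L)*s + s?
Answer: -464/17 ≈ -27.294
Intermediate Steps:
E(L, s) = -2 + s - 5*L*s (E(L, s) = -2 + ((-5*L)*s + s) = -2 + (-5*L*s + s) = -2 + (s - 5*L*s) = -2 + s - 5*L*s)
X((2*E(0, 6))*1)/17 - 27 = -5/17 - 27 = -464/17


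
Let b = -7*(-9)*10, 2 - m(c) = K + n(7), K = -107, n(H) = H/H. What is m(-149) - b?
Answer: -522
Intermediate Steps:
n(H) = 1
m(c) = 108 (m(c) = 2 - (-107 + 1) = 2 - 1*(-106) = 2 + 106 = 108)
b = 630 (b = 63*10 = 630)
m(-149) - b = 108 - 1*630 = 108 - 630 = -522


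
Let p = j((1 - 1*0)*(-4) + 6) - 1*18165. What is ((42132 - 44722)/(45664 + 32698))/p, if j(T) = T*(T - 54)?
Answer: 1295/715797689 ≈ 1.8092e-6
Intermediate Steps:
j(T) = T*(-54 + T)
p = -18269 (p = ((1 - 1*0)*(-4) + 6)*(-54 + ((1 - 1*0)*(-4) + 6)) - 1*18165 = ((1 + 0)*(-4) + 6)*(-54 + ((1 + 0)*(-4) + 6)) - 18165 = (1*(-4) + 6)*(-54 + (1*(-4) + 6)) - 18165 = (-4 + 6)*(-54 + (-4 + 6)) - 18165 = 2*(-54 + 2) - 18165 = 2*(-52) - 18165 = -104 - 18165 = -18269)
((42132 - 44722)/(45664 + 32698))/p = ((42132 - 44722)/(45664 + 32698))/(-18269) = -2590/78362*(-1/18269) = -2590*1/78362*(-1/18269) = -1295/39181*(-1/18269) = 1295/715797689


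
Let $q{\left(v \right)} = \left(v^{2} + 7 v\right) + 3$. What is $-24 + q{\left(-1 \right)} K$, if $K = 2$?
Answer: $-30$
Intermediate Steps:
$q{\left(v \right)} = 3 + v^{2} + 7 v$
$-24 + q{\left(-1 \right)} K = -24 + \left(3 + \left(-1\right)^{2} + 7 \left(-1\right)\right) 2 = -24 + \left(3 + 1 - 7\right) 2 = -24 - 6 = -30$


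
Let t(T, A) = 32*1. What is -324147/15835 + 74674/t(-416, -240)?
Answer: 586045043/253360 ≈ 2313.1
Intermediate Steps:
t(T, A) = 32
-324147/15835 + 74674/t(-416, -240) = -324147/15835 + 74674/32 = -324147*1/15835 + 74674*(1/32) = -324147/15835 + 37337/16 = 586045043/253360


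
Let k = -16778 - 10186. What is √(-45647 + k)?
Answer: I*√72611 ≈ 269.46*I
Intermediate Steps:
k = -26964
√(-45647 + k) = √(-45647 - 26964) = √(-72611) = I*√72611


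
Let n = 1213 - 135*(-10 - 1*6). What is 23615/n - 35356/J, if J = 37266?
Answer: 380390401/62849109 ≈ 6.0524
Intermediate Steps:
n = 3373 (n = 1213 - 135*(-10 - 6) = 1213 - 135*(-16) = 1213 + 2160 = 3373)
23615/n - 35356/J = 23615/3373 - 35356/37266 = 23615*(1/3373) - 35356*1/37266 = 23615/3373 - 17678/18633 = 380390401/62849109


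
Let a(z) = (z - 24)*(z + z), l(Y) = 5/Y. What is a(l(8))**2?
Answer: 874225/1024 ≈ 853.74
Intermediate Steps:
a(z) = 2*z*(-24 + z) (a(z) = (-24 + z)*(2*z) = 2*z*(-24 + z))
a(l(8))**2 = (2*(5/8)*(-24 + 5/8))**2 = (2*(5/8)*(-187/8))**2 = (-935/32)**2 = 874225/1024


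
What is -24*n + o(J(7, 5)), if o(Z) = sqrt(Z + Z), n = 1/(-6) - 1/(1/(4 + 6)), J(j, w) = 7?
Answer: 244 + sqrt(14) ≈ 247.74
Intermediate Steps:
n = -61/6 (n = 1*(-1/6) - 1/(1/10) = -1/6 - 1/1/10 = -1/6 - 1*10 = -1/6 - 10 = -61/6 ≈ -10.167)
o(Z) = sqrt(2)*sqrt(Z) (o(Z) = sqrt(2*Z) = sqrt(2)*sqrt(Z))
-24*n + o(J(7, 5)) = -24*(-61/6) + sqrt(2)*sqrt(7) = 244 + sqrt(14)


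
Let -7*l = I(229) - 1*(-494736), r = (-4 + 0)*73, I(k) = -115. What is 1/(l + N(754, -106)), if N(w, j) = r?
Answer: -7/496665 ≈ -1.4094e-5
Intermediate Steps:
r = -292 (r = -4*73 = -292)
N(w, j) = -292
l = -494621/7 (l = -(-115 - 1*(-494736))/7 = -(-115 + 494736)/7 = -1/7*494621 = -494621/7 ≈ -70660.)
1/(l + N(754, -106)) = 1/(-494621/7 - 292) = 1/(-496665/7) = -7/496665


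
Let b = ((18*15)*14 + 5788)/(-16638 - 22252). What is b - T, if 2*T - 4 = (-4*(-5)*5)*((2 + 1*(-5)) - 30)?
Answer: 32040576/19445 ≈ 1647.8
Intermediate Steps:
T = -1648 (T = 2 + ((-4*(-5)*5)*((2 + 1*(-5)) - 30))/2 = 2 + ((20*5)*((2 - 5) - 30))/2 = 2 + (100*(-3 - 30))/2 = 2 + (100*(-33))/2 = 2 + (½)*(-3300) = 2 - 1650 = -1648)
b = -4784/19445 (b = (270*14 + 5788)/(-38890) = (3780 + 5788)*(-1/38890) = 9568*(-1/38890) = -4784/19445 ≈ -0.24603)
b - T = -4784/19445 - 1*(-1648) = -4784/19445 + 1648 = 32040576/19445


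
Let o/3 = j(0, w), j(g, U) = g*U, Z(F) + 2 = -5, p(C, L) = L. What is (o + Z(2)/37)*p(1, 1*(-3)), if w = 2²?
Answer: 21/37 ≈ 0.56757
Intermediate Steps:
Z(F) = -7 (Z(F) = -2 - 5 = -7)
w = 4
j(g, U) = U*g
o = 0 (o = 3*(4*0) = 3*0 = 0)
(o + Z(2)/37)*p(1, 1*(-3)) = (0 - 7/37)*(1*(-3)) = (0 - 7*1/37)*(-3) = (0 - 7/37)*(-3) = -7/37*(-3) = 21/37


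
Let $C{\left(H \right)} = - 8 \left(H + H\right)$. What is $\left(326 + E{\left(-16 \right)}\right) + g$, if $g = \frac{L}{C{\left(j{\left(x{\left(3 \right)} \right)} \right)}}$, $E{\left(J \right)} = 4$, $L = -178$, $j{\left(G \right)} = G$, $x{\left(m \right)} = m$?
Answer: $\frac{8009}{24} \approx 333.71$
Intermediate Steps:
$C{\left(H \right)} = - 16 H$ ($C{\left(H \right)} = - 8 \cdot 2 H = - 16 H$)
$g = \frac{89}{24}$ ($g = - \frac{178}{\left(-16\right) 3} = - \frac{178}{-48} = \left(-178\right) \left(- \frac{1}{48}\right) = \frac{89}{24} \approx 3.7083$)
$\left(326 + E{\left(-16 \right)}\right) + g = \left(326 + 4\right) + \frac{89}{24} = 330 + \frac{89}{24} = \frac{8009}{24}$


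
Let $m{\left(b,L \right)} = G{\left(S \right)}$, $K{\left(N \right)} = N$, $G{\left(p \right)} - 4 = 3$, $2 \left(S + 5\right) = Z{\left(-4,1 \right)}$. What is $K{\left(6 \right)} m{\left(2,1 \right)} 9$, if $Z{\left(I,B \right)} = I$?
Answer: $378$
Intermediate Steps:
$S = -7$ ($S = -5 + \frac{1}{2} \left(-4\right) = -5 - 2 = -7$)
$G{\left(p \right)} = 7$ ($G{\left(p \right)} = 4 + 3 = 7$)
$m{\left(b,L \right)} = 7$
$K{\left(6 \right)} m{\left(2,1 \right)} 9 = 6 \cdot 7 \cdot 9 = 42 \cdot 9 = 378$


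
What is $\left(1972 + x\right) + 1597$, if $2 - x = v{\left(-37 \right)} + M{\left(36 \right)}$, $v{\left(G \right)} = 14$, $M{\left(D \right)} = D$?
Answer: $3521$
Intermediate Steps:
$x = -48$ ($x = 2 - \left(14 + 36\right) = 2 - 50 = -48$)
$\left(1972 + x\right) + 1597 = \left(1972 - 48\right) + 1597 = 1924 + 1597 = 3521$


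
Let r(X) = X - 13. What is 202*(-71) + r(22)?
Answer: -14333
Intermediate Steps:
r(X) = -13 + X
202*(-71) + r(22) = 202*(-71) + (-13 + 22) = -14342 + 9 = -14333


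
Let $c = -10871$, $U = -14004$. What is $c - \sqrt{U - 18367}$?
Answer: $-10871 - i \sqrt{32371} \approx -10871.0 - 179.92 i$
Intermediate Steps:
$c - \sqrt{U - 18367} = -10871 - \sqrt{-14004 - 18367} = -10871 - \sqrt{-32371} = -10871 - i \sqrt{32371}$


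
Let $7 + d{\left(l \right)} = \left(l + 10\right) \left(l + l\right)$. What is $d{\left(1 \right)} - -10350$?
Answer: $10365$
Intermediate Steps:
$d{\left(l \right)} = -7 + 2 l \left(10 + l\right)$ ($d{\left(l \right)} = -7 + \left(l + 10\right) \left(l + l\right) = -7 + \left(10 + l\right) 2 l = -7 + 2 l \left(10 + l\right)$)
$d{\left(1 \right)} - -10350 = \left(-7 + 2 \cdot 1^{2} + 20 \cdot 1\right) - -10350 = \left(-7 + 2 \cdot 1 + 20\right) + 10350 = \left(-7 + 2 + 20\right) + 10350 = 15 + 10350 = 10365$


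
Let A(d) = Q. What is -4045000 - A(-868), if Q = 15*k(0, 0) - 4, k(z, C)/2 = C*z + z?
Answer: -4044996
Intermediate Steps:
k(z, C) = 2*z + 2*C*z (k(z, C) = 2*(C*z + z) = 2*(z + C*z) = 2*z + 2*C*z)
Q = -4 (Q = 15*(2*0*(1 + 0)) - 4 = 15*(2*0*1) - 4 = 15*0 - 4 = 0 - 4 = -4)
A(d) = -4
-4045000 - A(-868) = -4045000 - 1*(-4) = -4045000 + 4 = -4044996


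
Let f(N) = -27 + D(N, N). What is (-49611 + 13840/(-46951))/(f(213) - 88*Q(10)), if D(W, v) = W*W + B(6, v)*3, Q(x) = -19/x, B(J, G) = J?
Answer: -11646499505/10687737836 ≈ -1.0897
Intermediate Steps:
D(W, v) = 18 + W² (D(W, v) = W*W + 6*3 = W² + 18 = 18 + W²)
f(N) = -9 + N² (f(N) = -27 + (18 + N²) = -9 + N²)
(-49611 + 13840/(-46951))/(f(213) - 88*Q(10)) = (-49611 + 13840/(-46951))/((-9 + 213²) - (-1672)/10) = (-49611 + 13840*(-1/46951))/((-9 + 45369) - (-1672)/10) = (-49611 - 13840/46951)/(45360 - 88*(-19/10)) = -2329299901/(46951*(45360 + 836/5)) = -2329299901/(46951*227636/5) = -2329299901/46951*5/227636 = -11646499505/10687737836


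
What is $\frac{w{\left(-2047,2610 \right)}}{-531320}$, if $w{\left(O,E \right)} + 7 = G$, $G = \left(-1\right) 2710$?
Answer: $\frac{2717}{531320} \approx 0.0051137$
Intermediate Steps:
$G = -2710$
$w{\left(O,E \right)} = -2717$ ($w{\left(O,E \right)} = -7 - 2710 = -2717$)
$\frac{w{\left(-2047,2610 \right)}}{-531320} = - \frac{2717}{-531320} = \left(-2717\right) \left(- \frac{1}{531320}\right) = \frac{2717}{531320}$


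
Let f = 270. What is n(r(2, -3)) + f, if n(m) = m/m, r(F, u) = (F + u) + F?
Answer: 271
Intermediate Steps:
r(F, u) = u + 2*F
n(m) = 1
n(r(2, -3)) + f = 1 + 270 = 271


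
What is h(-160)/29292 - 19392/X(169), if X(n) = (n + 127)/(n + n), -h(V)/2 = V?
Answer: -5999818816/270951 ≈ -22144.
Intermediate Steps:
h(V) = -2*V
X(n) = (127 + n)/(2*n) (X(n) = (127 + n)/((2*n)) = (127 + n)*(1/(2*n)) = (127 + n)/(2*n))
h(-160)/29292 - 19392/X(169) = -2*(-160)/29292 - 19392*338/(127 + 169) = 320*(1/29292) - 19392/((½)*(1/169)*296) = 80/7323 - 19392/148/169 = 80/7323 - 19392*169/148 = 80/7323 - 819312/37 = -5999818816/270951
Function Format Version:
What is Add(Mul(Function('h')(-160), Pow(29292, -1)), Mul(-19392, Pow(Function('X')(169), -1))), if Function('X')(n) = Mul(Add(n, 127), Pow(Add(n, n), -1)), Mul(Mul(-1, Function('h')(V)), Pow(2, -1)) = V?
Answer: Rational(-5999818816, 270951) ≈ -22144.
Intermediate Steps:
Function('h')(V) = Mul(-2, V)
Function('X')(n) = Mul(Rational(1, 2), Pow(n, -1), Add(127, n)) (Function('X')(n) = Mul(Add(127, n), Pow(Mul(2, n), -1)) = Mul(Add(127, n), Mul(Rational(1, 2), Pow(n, -1))) = Mul(Rational(1, 2), Pow(n, -1), Add(127, n)))
Add(Mul(Function('h')(-160), Pow(29292, -1)), Mul(-19392, Pow(Function('X')(169), -1))) = Add(Mul(Mul(-2, -160), Pow(29292, -1)), Mul(-19392, Pow(Mul(Rational(1, 2), Pow(169, -1), Add(127, 169)), -1))) = Add(Mul(320, Rational(1, 29292)), Mul(-19392, Pow(Mul(Rational(1, 2), Rational(1, 169), 296), -1))) = Add(Rational(80, 7323), Mul(-19392, Pow(Rational(148, 169), -1))) = Add(Rational(80, 7323), Mul(-19392, Rational(169, 148))) = Add(Rational(80, 7323), Rational(-819312, 37)) = Rational(-5999818816, 270951)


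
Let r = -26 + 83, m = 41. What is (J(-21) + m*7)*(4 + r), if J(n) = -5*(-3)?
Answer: 18422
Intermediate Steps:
J(n) = 15
r = 57
(J(-21) + m*7)*(4 + r) = (15 + 41*7)*(4 + 57) = (15 + 287)*61 = 302*61 = 18422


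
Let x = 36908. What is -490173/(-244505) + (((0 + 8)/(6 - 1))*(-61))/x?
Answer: 4516860349/2256047635 ≈ 2.0021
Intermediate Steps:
-490173/(-244505) + (((0 + 8)/(6 - 1))*(-61))/x = -490173/(-244505) + (((0 + 8)/(6 - 1))*(-61))/36908 = -490173*(-1/244505) + ((8/5)*(-61))*(1/36908) = 490173/244505 + ((8*(⅕))*(-61))*(1/36908) = 490173/244505 + ((8/5)*(-61))*(1/36908) = 490173/244505 - 488/5*1/36908 = 490173/244505 - 122/46135 = 4516860349/2256047635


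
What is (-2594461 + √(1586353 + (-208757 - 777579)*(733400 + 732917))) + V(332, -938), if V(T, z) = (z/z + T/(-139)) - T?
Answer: -360676420/139 + 7*I*√29515911391 ≈ -2.5948e+6 + 1.2026e+6*I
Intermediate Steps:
V(T, z) = 1 - 140*T/139 (V(T, z) = (1 + T*(-1/139)) - T = (1 - T/139) - T = 1 - 140*T/139)
(-2594461 + √(1586353 + (-208757 - 777579)*(733400 + 732917))) + V(332, -938) = (-2594461 + √(1586353 + (-208757 - 777579)*(733400 + 732917))) + (1 - 140/139*332) = (-2594461 + √(1586353 - 986336*1466317)) + (1 - 46480/139) = (-2594461 + √(1586353 - 1446281244512)) - 46341/139 = (-2594461 + √(-1446279658159)) - 46341/139 = (-2594461 + 7*I*√29515911391) - 46341/139 = -360676420/139 + 7*I*√29515911391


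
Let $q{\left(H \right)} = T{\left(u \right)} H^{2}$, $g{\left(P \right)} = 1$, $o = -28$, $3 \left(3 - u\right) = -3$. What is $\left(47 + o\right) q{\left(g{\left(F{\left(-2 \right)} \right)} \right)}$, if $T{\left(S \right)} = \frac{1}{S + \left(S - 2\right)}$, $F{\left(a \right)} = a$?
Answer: $\frac{19}{6} \approx 3.1667$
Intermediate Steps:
$u = 4$ ($u = 3 - -1 = 3 + 1 = 4$)
$T{\left(S \right)} = \frac{1}{-2 + 2 S}$ ($T{\left(S \right)} = \frac{1}{S + \left(-2 + S\right)} = \frac{1}{-2 + 2 S}$)
$q{\left(H \right)} = \frac{H^{2}}{6}$ ($q{\left(H \right)} = \frac{1}{2 \left(-1 + 4\right)} H^{2} = \frac{1}{2 \cdot 3} H^{2} = \frac{1}{2} \cdot \frac{1}{3} H^{2} = \frac{H^{2}}{6}$)
$\left(47 + o\right) q{\left(g{\left(F{\left(-2 \right)} \right)} \right)} = \left(47 - 28\right) \frac{1^{2}}{6} = 19 \cdot \frac{1}{6} \cdot 1 = 19 \cdot \frac{1}{6} = \frac{19}{6}$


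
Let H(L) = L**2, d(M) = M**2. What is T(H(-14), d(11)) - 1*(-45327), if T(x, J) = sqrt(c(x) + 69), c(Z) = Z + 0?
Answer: 45327 + sqrt(265) ≈ 45343.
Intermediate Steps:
c(Z) = Z
T(x, J) = sqrt(69 + x) (T(x, J) = sqrt(x + 69) = sqrt(69 + x))
T(H(-14), d(11)) - 1*(-45327) = sqrt(69 + (-14)**2) - 1*(-45327) = sqrt(69 + 196) + 45327 = sqrt(265) + 45327 = 45327 + sqrt(265)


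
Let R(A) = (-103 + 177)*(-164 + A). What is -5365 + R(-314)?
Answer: -40737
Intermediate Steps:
R(A) = -12136 + 74*A (R(A) = 74*(-164 + A) = -12136 + 74*A)
-5365 + R(-314) = -5365 + (-12136 + 74*(-314)) = -5365 + (-12136 - 23236) = -5365 - 35372 = -40737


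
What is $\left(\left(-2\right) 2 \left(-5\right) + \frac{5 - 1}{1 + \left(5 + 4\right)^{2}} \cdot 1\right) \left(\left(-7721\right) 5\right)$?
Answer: $- \frac{31733310}{41} \approx -7.7398 \cdot 10^{5}$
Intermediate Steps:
$\left(\left(-2\right) 2 \left(-5\right) + \frac{5 - 1}{1 + \left(5 + 4\right)^{2}} \cdot 1\right) \left(\left(-7721\right) 5\right) = \left(\left(-4\right) \left(-5\right) + \frac{4}{1 + 9^{2}} \cdot 1\right) \left(-38605\right) = \left(20 + \frac{4}{1 + 81} \cdot 1\right) \left(-38605\right) = \left(20 + \frac{4}{82} \cdot 1\right) \left(-38605\right) = \left(20 + 4 \cdot \frac{1}{82} \cdot 1\right) \left(-38605\right) = \left(20 + \frac{2}{41} \cdot 1\right) \left(-38605\right) = \left(20 + \frac{2}{41}\right) \left(-38605\right) = \frac{822}{41} \left(-38605\right) = - \frac{31733310}{41}$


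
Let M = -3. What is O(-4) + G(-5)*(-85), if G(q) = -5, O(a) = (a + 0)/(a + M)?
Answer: 2979/7 ≈ 425.57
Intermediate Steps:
O(a) = a/(-3 + a) (O(a) = (a + 0)/(a - 3) = a/(-3 + a))
O(-4) + G(-5)*(-85) = -4/(-3 - 4) - 5*(-85) = -4/(-7) + 425 = -4*(-⅐) + 425 = 4/7 + 425 = 2979/7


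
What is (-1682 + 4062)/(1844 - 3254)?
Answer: -238/141 ≈ -1.6879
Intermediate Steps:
(-1682 + 4062)/(1844 - 3254) = 2380/(-1410) = 2380*(-1/1410) = -238/141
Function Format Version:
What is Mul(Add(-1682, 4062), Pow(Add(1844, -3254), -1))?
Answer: Rational(-238, 141) ≈ -1.6879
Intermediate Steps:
Mul(Add(-1682, 4062), Pow(Add(1844, -3254), -1)) = Mul(2380, Pow(-1410, -1)) = Mul(2380, Rational(-1, 1410)) = Rational(-238, 141)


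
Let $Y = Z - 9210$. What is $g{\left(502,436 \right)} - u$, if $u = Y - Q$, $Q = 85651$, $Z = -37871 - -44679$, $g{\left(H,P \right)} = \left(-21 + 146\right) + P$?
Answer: $88614$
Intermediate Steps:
$g{\left(H,P \right)} = 125 + P$
$Z = 6808$ ($Z = -37871 + 44679 = 6808$)
$Y = -2402$ ($Y = 6808 - 9210 = -2402$)
$u = -88053$ ($u = -2402 - 85651 = -88053$)
$g{\left(502,436 \right)} - u = \left(125 + 436\right) - -88053 = 561 + 88053 = 88614$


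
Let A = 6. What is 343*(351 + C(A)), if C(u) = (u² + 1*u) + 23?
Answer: 142688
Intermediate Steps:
C(u) = 23 + u + u² (C(u) = (u² + u) + 23 = (u + u²) + 23 = 23 + u + u²)
343*(351 + C(A)) = 343*(351 + (23 + 6 + 6²)) = 343*(351 + (23 + 6 + 36)) = 343*(351 + 65) = 343*416 = 142688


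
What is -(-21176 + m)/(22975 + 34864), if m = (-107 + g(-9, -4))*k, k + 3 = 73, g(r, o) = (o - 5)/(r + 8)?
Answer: 28036/57839 ≈ 0.48472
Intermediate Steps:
g(r, o) = (-5 + o)/(8 + r)
k = 70 (k = -3 + 73 = 70)
m = -6860 (m = (-107 + (-5 - 4)/(8 - 9))*70 = (-107 - 9/(-1))*70 = (-107 - 1*(-9))*70 = (-107 + 9)*70 = -98*70 = -6860)
-(-21176 + m)/(22975 + 34864) = -(-21176 - 6860)/(22975 + 34864) = -(-28036)/57839 = -1*(-28036/57839) = 28036/57839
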